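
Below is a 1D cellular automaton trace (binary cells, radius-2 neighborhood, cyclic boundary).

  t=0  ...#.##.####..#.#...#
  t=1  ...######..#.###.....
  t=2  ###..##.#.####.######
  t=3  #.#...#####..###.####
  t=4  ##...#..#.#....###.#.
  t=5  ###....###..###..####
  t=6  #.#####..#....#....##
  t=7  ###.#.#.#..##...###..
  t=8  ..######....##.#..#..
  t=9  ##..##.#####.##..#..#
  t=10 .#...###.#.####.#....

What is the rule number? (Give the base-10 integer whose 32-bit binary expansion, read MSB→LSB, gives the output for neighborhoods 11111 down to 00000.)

  [31] ##### => #  t=1,i=5
  [30] ####. => .  t=0,i=10
  [29] ###.# => #  t=2,i=13
  [28] ###.. => #  t=0,i=11
  [27] ##.## => #  t=0,i=7
  [26] ##.#. => #  t=2,i=7
  [25] ##..# => .  t=0,i=12
  [24] ##... => #  t=1,i=16
  [23] #.### => #  t=0,i=8
  [22] #.##. => #  t=0,i=5
  [21] #.#.# => #  t=2,i=8
  [20] #.#.. => .  t=0,i=16
  [19] #..## => .  t=2,i=4
  [18] #..#. => #  t=0,i=13
  [17] #...# => .  t=0,i=1
  [16] #.... => #  t=1,i=17
  [15] .#### => .  t=0,i=9
  [14] .###. => .  t=1,i=14
  [13] .##.# => #  t=0,i=6
  [12] .##.. => #  t=4,i=1
  [11] .#.## => #  t=0,i=4
  [10] .#.#. => #  t=0,i=15
  [9] .#..# => .  t=4,i=6
  [8] .#... => .  t=0,i=0
  [7] ..### => .  t=1,i=3
  [6] ..##. => .  t=2,i=5
  [5] ..#.# => #  t=0,i=3
  [4] ..#.. => .  t=0,i=20
  [3] ...## => #  t=1,i=2
  [2] ...#. => .  t=0,i=2
  [1] ....# => #  t=1,i=1
  [0] ..... => #  t=1,i=0
  bits 10111101111001010011110000101011 = 3185916971

3185916971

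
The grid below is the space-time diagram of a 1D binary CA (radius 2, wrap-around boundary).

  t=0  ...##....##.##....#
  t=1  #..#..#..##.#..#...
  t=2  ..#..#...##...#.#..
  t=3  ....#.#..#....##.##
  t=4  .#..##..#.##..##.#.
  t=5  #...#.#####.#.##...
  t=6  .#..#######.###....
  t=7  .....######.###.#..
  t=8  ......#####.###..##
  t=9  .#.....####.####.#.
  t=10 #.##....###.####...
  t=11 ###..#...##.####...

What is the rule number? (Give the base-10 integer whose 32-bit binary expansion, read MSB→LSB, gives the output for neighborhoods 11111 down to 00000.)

4075154784

  nb #####: next=#  (t=5,i=8, bit31=1)
  nb ####.: next=#  (t=5,i=9, bit30=1)
  nb ###.#: next=#  (t=5,i=10, bit29=1)
  nb ###..: next=#  (t=6,i=14, bit28=1)
  nb ##.##: next=.  (t=0,i=11, bit27=0)
  nb ##.#.: next=.  (t=1,i=11, bit26=0)
  nb ##..#: next=#  (t=4,i=6, bit25=1)
  nb ##...: next=.  (t=0,i=5, bit24=0)
  nb #.###: next=#  (t=5,i=6, bit23=1)
  nb #.##.: next=#  (t=0,i=12, bit22=1)
  nb #.#.#: next=#  (t=5,i=12, bit21=1)
  nb #.#..: next=.  (t=1,i=12, bit20=0)
  nb #..##: next=.  (t=1,i=8, bit19=0)
  nb #..#.: next=#  (t=1,i=2, bit18=1)
  nb #...#: next=.  (t=0,i=1, bit17=0)
  nb #....: next=#  (t=0,i=6, bit16=1)
  nb .####: next=#  (t=5,i=7, bit15=1)
  nb .###.: next=#  (t=6,i=13, bit14=1)
  nb .##.#: next=#  (t=0,i=10, bit13=1)
  nb .##..: next=.  (t=0,i=4, bit12=0)
  nb .#.##: next=#  (t=4,i=9, bit11=1)
  nb .#.#.: next=#  (t=2,i=15, bit10=1)
  nb .#..#: next=.  (t=1,i=1, bit9=0)
  nb .#...: next=#  (t=0,i=0, bit8=1)
  nb ..###: next=.  (t=6,i=4, bit7=0)
  nb ..##.: next=#  (t=0,i=3, bit6=1)
  nb ..#.#: next=#  (t=2,i=14, bit5=1)
  nb ..#..: next=.  (t=0,i=18, bit4=0)
  nb ...##: next=.  (t=0,i=2, bit3=0)
  nb ...#.: next=.  (t=0,i=17, bit2=0)
  nb ....#: next=.  (t=0,i=7, bit1=0)
  nb .....: next=.  (t=6,i=17, bit0=0)
  bits 11110010111001011110110101100000 = 4075154784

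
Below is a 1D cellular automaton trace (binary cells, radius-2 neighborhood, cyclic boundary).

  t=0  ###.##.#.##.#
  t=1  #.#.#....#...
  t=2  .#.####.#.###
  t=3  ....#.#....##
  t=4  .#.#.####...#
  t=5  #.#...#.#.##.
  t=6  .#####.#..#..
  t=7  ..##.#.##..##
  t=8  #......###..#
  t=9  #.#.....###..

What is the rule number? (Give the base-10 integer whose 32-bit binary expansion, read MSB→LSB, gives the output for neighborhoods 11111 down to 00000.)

  #####|#  b31=1 t=6,i=3
  ####.|.  b30=0 t=0,i=1
  ###.#|#  b29=1 t=0,i=2
  ###..|#  b28=1 t=4,i=8
  ##.##|.  b27=0 t=0,i=3
  ##.#.|.  b26=0 t=0,i=6
  ##..#|#  b25=1 t=7,i=0
  ##...|.  b24=0 t=3,i=0
  #.###|.  b23=0 t=0,i=12
  #.##.|#  b22=1 t=0,i=4
  #.#.#|.  b21=0 t=0,i=7
  #.#..|#  b20=1 t=1,i=4
  #..##|.  b19=0 t=7,i=1
  #..#.|.  b18=0 t=6,i=9
  #...#|#  b17=1 t=1,i=11
  #....|#  b16=1 t=1,i=6
  .####|#  b15=1 t=0,i=0
  .###.|#  b14=1 t=2,i=11
  .##.#|.  b13=0 t=0,i=5
  .##..|#  b12=1 t=3,i=12
  .#.##|.  b11=0 t=0,i=8
  .#.#.|#  b10=1 t=1,i=1
  .#..#|#  b9=1 t=6,i=8
  .#...|#  b8=1 t=1,i=5
  ..###|.  b7=0 t=6,i=1
  ..##.|.  b6=0 t=3,i=11
  ..#.#|.  b5=0 t=1,i=0
  ..#..|.  b4=0 t=1,i=9
  ...##|.  b3=0 t=3,i=10
  ...#.|#  b2=1 t=1,i=8
  ....#|.  b1=0 t=1,i=7
  .....|.  b0=0 t=8,i=3
  bits 10110010010100111101011100000100 = 2991838980

2991838980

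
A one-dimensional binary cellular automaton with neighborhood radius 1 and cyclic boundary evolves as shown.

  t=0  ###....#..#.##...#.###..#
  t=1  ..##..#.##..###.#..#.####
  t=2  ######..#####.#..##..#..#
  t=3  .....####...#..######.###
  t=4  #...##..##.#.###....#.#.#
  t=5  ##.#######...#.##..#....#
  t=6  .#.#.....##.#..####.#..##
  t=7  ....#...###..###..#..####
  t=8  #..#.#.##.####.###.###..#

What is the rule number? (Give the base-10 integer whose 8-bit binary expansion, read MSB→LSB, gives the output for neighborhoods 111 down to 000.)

90

  ###|.  b7=0 t=0,i=0
  ##.|#  b6=1 t=0,i=2
  #.#|.  b5=0 t=0,i=11
  #..|#  b4=1 t=0,i=3
  .##|#  b3=1 t=0,i=12
  .#.|.  b2=0 t=0,i=7
  ..#|#  b1=1 t=0,i=6
  ...|.  b0=0 t=0,i=4
  bits 01011010 = 90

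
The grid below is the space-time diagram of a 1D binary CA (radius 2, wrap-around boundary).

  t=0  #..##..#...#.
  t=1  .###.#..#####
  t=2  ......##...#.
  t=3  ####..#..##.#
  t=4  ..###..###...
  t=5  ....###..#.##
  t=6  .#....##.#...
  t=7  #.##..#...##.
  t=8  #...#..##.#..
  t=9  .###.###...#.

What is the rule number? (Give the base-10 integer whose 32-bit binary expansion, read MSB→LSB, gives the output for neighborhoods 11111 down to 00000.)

1378551653

  [31] ##### => .  t=1,i=10
  [30] ####. => #  t=1,i=11
  [29] ###.# => .  t=1,i=3
  [28] ###.. => #  t=3,i=3
  [27] ##.## => .  t=1,i=0
  [26] ##.#. => .  t=1,i=4
  [25] ##..# => #  t=0,i=5
  [24] ##... => .  t=2,i=8
  [23] #.### => .  t=1,i=1
  [22] #.##. => .  t=5,i=11
  [21] #.#.# => #  t=7,i=0
  [20] #.#.. => .  t=0,i=0
  [19] #..## => #  t=0,i=2
  [18] #..#. => .  t=0,i=6
  [17] #...# => #  t=0,i=9
  [16] #.... => #  t=2,i=0
  [15] .#### => .  t=1,i=9
  [14] .###. => .  t=1,i=2
  [13] .##.# => .  t=3,i=10
  [12] .##.. => .  t=0,i=4
  [11] .#.## => .  t=5,i=10
  [10] .#.#. => #  t=0,i=12
  [9] .#..# => #  t=0,i=1
  [8] .#... => #  t=0,i=8
  [7] ..### => .  t=1,i=8
  [6] ..##. => #  t=0,i=3
  [5] ..#.# => #  t=0,i=11
  [4] ..#.. => .  t=0,i=7
  [3] ...## => .  t=2,i=5
  [2] ...#. => #  t=0,i=10
  [1] ....# => .  t=2,i=4
  [0] ..... => #  t=2,i=1
  bits 01010010001010110000011101100101 = 1378551653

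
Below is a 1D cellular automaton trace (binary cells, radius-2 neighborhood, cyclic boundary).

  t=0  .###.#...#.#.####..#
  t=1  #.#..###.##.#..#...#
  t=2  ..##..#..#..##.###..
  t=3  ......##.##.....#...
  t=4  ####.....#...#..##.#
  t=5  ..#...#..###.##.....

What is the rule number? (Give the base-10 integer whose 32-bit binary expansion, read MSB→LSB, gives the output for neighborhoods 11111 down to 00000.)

  [31] ##### => .  t=4,i=1
  [30] ####. => #  t=0,i=15
  [29] ###.# => .  t=0,i=3
  [28] ###.. => .  t=0,i=16
  [27] ##.## => .  t=1,i=8
  [26] ##.#. => .  t=0,i=4
  [25] ##..# => .  t=0,i=17
  [24] ##... => .  t=2,i=18
  [23] #.### => .  t=0,i=1
  [22] #.##. => #  t=1,i=9
  [21] #.#.# => .  t=0,i=11
  [20] #.#.. => #  t=0,i=5
  [19] #..## => .  t=1,i=4
  [18] #..#. => .  t=0,i=18
  [17] #...# => #  t=0,i=7
  [16] #.... => .  t=2,i=19
  [15] .#### => .  t=0,i=14
  [14] .###. => #  t=0,i=2
  [13] .##.# => .  t=1,i=0
  [12] .##.. => .  t=2,i=3
  [11] .#.## => #  t=0,i=0
  [10] .#.#. => #  t=0,i=10
  [9] .#..# => #  t=1,i=3
  [8] .#... => #  t=0,i=6
  [7] ..### => .  t=1,i=5
  [6] ..##. => .  t=1,i=19
  [5] ..#.# => #  t=0,i=9
  [4] ..#.. => #  t=1,i=15
  [3] ...## => .  t=1,i=18
  [2] ...#. => .  t=0,i=8
  [1] ....# => .  t=2,i=0
  [0] ..... => #  t=3,i=0
  bits 01000000010100100100111100110001 = 1079136049

1079136049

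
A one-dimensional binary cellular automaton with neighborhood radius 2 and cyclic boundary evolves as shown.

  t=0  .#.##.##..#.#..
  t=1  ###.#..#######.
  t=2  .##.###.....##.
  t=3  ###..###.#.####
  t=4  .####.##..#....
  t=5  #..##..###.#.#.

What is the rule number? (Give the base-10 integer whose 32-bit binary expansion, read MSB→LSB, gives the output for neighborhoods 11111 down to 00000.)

1931247469

  ##### -> .   bit 31 = 0  t=1,i=9
  ####. -> #   bit 30 = 1  t=1,i=12
  ###.# -> #   bit 29 = 1  t=1,i=2
  ###.. -> #   bit 28 = 1  t=2,i=6
  ##.## -> .   bit 27 = 0  t=0,i=5
  ##.#. -> .   bit 26 = 0  t=1,i=3
  ##..# -> #   bit 25 = 1  t=0,i=8
  ##... -> #   bit 24 = 1  t=2,i=7
  #.### -> .   bit 23 = 0  t=1,i=0
  #.##. -> .   bit 22 = 0  t=0,i=3
  #.#.# -> .   bit 21 = 0  t=3,i=9
  #.#.. -> #   bit 20 = 1  t=0,i=12
  #..## -> #   bit 19 = 1  t=1,i=6
  #..#. -> #   bit 18 = 1  t=0,i=9
  #...# -> .   bit 17 = 0  t=0,i=14
  #.... -> .   bit 16 = 0  t=2,i=8
  .#### -> .   bit 15 = 0  t=1,i=8
  .###. -> #   bit 14 = 1  t=1,i=1
  .##.# -> #   bit 13 = 1  t=0,i=4
  .##.. -> #   bit 12 = 1  t=0,i=7
  .#.## -> #   bit 11 = 1  t=0,i=2
  .#.#. -> #   bit 10 = 1  t=0,i=11
  .#..# -> #   bit 9 = 1  t=1,i=5
  .#... -> #   bit 8 = 1  t=0,i=13
  ..### -> .   bit 7 = 0  t=1,i=7
  ..##. -> #   bit 6 = 1  t=2,i=1
  ..#.# -> #   bit 5 = 1  t=0,i=1
  ..#.. -> .   bit 4 = 0  t=4,i=10
  ...## -> #   bit 3 = 1  t=2,i=11
  ...#. -> #   bit 2 = 1  t=0,i=0
  ....# -> .   bit 1 = 0  t=2,i=10
  ..... -> #   bit 0 = 1  t=2,i=9
  bits 01110011000111000111111101101101 = 1931247469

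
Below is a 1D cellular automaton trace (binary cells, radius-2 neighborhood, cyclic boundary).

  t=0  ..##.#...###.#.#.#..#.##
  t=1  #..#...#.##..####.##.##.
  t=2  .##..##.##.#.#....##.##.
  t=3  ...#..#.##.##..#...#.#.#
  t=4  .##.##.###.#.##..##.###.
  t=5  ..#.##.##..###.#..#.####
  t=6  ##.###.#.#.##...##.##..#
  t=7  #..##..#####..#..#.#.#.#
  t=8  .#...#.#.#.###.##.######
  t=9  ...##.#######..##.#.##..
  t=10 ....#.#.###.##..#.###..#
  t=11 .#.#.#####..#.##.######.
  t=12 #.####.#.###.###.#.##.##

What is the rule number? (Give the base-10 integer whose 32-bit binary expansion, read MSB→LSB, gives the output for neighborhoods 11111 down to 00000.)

2464640644

  #####|#  b31=1 t=7,i=9
  ####.|.  b30=0 t=1,i=15
  ###.#|.  b29=0 t=0,i=11
  ###..|#  b28=1 t=4,i=22
  ##.##|.  b27=0 t=1,i=17
  ##.#.|.  b26=0 t=0,i=4
  ##..#|#  b25=1 t=0,i=0
  ##...|.  b24=0 t=6,i=13
  #.###|#  b23=1 t=4,i=7
  #.##.|#  b22=1 t=0,i=22
  #.#.#|#  b21=1 t=0,i=13
  #.#..|.  b20=0 t=0,i=5
  #..##|.  b19=0 t=0,i=1
  #..#.|#  b18=1 t=0,i=19
  #...#|#  b17=1 t=0,i=7
  #....|#  b16=1 t=2,i=15
  .####|.  b15=0 t=1,i=14
  .###.|#  b14=1 t=0,i=10
  .##.#|#  b13=1 t=0,i=3
  .##..|.  b12=0 t=0,i=23
  .#.##|#  b11=1 t=0,i=21
  .#.#.|#  b10=1 t=0,i=14
  .#..#|#  b9=1 t=0,i=18
  .#...|.  b8=0 t=0,i=6
  ..###|#  b7=1 t=0,i=9
  ..##.|.  b6=0 t=0,i=2
  ..#.#|.  b5=0 t=0,i=20
  ..#..|.  b4=0 t=1,i=3
  ...##|.  b3=0 t=0,i=8
  ...#.|#  b2=1 t=1,i=6
  ....#|.  b1=0 t=2,i=16
  .....|.  b0=0 t=9,i=0
  bits 10010010111001110110111010000100 = 2464640644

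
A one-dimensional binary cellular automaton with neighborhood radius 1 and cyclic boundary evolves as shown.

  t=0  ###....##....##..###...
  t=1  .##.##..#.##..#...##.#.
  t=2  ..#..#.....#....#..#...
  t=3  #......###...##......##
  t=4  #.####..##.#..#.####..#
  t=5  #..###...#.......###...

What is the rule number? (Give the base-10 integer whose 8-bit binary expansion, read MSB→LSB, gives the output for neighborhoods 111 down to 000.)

  ### -> #   bit 7 = 1  t=0,i=1
  ##. -> #   bit 6 = 1  t=0,i=2
  #.# -> .   bit 5 = 0  t=1,i=3
  #.. -> .   bit 4 = 0  t=0,i=3
  .## -> .   bit 3 = 0  t=0,i=0
  .#. -> .   bit 2 = 0  t=1,i=8
  ..# -> .   bit 1 = 0  t=0,i=6
  ... -> #   bit 0 = 1  t=0,i=4
  bits 11000001 = 193

193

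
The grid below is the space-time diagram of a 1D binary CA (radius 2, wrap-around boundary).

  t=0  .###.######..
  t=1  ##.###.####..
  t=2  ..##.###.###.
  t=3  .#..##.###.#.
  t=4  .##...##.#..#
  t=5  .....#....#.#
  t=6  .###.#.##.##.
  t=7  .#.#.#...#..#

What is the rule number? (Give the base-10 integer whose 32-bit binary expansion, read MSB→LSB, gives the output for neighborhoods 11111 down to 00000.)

4204857019

  ##### -> #   bit 31 = 1  t=0,i=7
  ####. -> #   bit 30 = 1  t=0,i=9
  ###.# -> #   bit 29 = 1  t=0,i=3
  ###.. -> #   bit 28 = 1  t=0,i=10
  ##.## -> #   bit 27 = 1  t=0,i=4
  ##.#. -> .   bit 26 = 0  t=3,i=10
  ##..# -> #   bit 25 = 1  t=1,i=11
  ##... -> .   bit 24 = 0  t=0,i=11
  #.### -> #   bit 23 = 1  t=0,i=5
  #.##. -> .   bit 22 = 0  t=4,i=1
  #.#.# -> #   bit 21 = 1  t=6,i=5
  #.#.. -> .   bit 20 = 0  t=3,i=11
  #..## -> .   bit 19 = 0  t=1,i=12
  #..#. -> .   bit 18 = 0  t=3,i=0
  #...# -> .   bit 17 = 0  t=0,i=12
  #.... -> #   bit 16 = 1  t=5,i=1
  .#### -> .   bit 15 = 0  t=0,i=6
  .###. -> .   bit 14 = 0  t=0,i=2
  .##.# -> .   bit 13 = 0  t=1,i=1
  .##.. -> .   bit 12 = 0  t=4,i=2
  .#.## -> .   bit 11 = 0  t=4,i=0
  .#.#. -> #   bit 10 = 1  t=5,i=11
  .#..# -> #   bit 9 = 1  t=3,i=2
  .#... -> .   bit 8 = 0  t=5,i=0
  ..### -> #   bit 7 = 1  t=0,i=1
  ..##. -> .   bit 6 = 0  t=1,i=0
  ..#.# -> #   bit 5 = 1  t=4,i=12
  ..#.. -> #   bit 4 = 1  t=3,i=1
  ...## -> #   bit 3 = 1  t=0,i=0
  ...#. -> .   bit 2 = 0  t=5,i=4
  ....# -> #   bit 1 = 1  t=5,i=3
  ..... -> #   bit 0 = 1  t=5,i=2
  bits 11111010101000010000011010111011 = 4204857019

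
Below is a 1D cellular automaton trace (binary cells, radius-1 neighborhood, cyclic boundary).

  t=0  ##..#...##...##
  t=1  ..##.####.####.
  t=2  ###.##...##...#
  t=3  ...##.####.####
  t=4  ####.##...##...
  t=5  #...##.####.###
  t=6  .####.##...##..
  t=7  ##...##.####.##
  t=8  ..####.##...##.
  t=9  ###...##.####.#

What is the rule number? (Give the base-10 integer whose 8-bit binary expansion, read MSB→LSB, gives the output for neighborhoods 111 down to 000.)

  ### -> .   bit 7 = 0  t=0,i=0
  ##. -> .   bit 6 = 0  t=0,i=1
  #.# -> #   bit 5 = 1  t=1,i=4
  #.. -> #   bit 4 = 1  t=0,i=2
  .## -> #   bit 3 = 1  t=0,i=8
  .#. -> .   bit 2 = 0  t=0,i=4
  ..# -> #   bit 1 = 1  t=0,i=3
  ... -> #   bit 0 = 1  t=0,i=6
  bits 00111011 = 59

59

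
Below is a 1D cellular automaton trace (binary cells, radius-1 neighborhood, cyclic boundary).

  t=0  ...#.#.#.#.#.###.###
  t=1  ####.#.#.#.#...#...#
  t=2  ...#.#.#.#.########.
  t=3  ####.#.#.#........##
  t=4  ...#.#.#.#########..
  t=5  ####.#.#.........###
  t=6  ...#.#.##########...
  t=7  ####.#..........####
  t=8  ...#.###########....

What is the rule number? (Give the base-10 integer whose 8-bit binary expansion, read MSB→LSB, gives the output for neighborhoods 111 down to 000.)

87

  [7] ### => .  t=0,i=14
  [6] ##. => #  t=0,i=15
  [5] #.# => .  t=0,i=4
  [4] #.. => #  t=0,i=0
  [3] .## => .  t=0,i=13
  [2] .#. => #  t=0,i=3
  [1] ..# => #  t=0,i=2
  [0] ... => #  t=0,i=1
  bits 01010111 = 87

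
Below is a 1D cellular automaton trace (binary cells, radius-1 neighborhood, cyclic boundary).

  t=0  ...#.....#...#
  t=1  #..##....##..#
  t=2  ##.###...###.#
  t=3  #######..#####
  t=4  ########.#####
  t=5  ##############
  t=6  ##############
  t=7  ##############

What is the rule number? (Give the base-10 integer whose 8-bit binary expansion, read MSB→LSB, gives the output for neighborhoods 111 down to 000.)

  ### -> #   bit 7 = 1  t=2,i=0
  ##. -> #   bit 6 = 1  t=1,i=0
  #.# -> #   bit 5 = 1  t=2,i=2
  #.. -> #   bit 4 = 1  t=0,i=0
  .## -> #   bit 3 = 1  t=1,i=3
  .#. -> #   bit 2 = 1  t=0,i=3
  ..# -> .   bit 1 = 0  t=0,i=2
  ... -> .   bit 0 = 0  t=0,i=1
  bits 11111100 = 252

252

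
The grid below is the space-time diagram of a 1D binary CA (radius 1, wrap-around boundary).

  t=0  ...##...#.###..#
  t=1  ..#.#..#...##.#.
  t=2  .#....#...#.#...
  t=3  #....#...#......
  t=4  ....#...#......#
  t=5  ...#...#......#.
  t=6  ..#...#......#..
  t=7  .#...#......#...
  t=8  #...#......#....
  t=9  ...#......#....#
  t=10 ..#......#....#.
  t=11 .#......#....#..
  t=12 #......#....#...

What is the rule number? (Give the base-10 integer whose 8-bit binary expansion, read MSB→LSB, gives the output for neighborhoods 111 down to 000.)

  [7] ### => #  t=0,i=11
  [6] ##. => #  t=0,i=4
  [5] #.# => .  t=0,i=9
  [4] #.. => .  t=0,i=0
  [3] .## => .  t=0,i=3
  [2] .#. => .  t=0,i=8
  [1] ..# => #  t=0,i=2
  [0] ... => .  t=0,i=1
  bits 11000010 = 194

194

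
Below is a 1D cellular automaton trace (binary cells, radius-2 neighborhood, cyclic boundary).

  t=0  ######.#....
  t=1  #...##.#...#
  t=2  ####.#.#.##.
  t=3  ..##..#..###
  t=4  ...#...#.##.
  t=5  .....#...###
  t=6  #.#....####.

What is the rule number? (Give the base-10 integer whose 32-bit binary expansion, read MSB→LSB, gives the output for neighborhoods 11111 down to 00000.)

1767011977

  [31] ##### => .  t=0,i=2
  [30] ####. => #  t=0,i=4
  [29] ###.# => #  t=0,i=5
  [28] ###.. => .  t=3,i=11
  [27] ##.## => #  t=2,i=11
  [26] ##.#. => .  t=0,i=6
  [25] ##..# => .  t=3,i=0
  [24] ##... => #  t=1,i=1
  [23] #.### => .  t=2,i=0
  [22] #.##. => #  t=2,i=9
  [21] #.#.# => .  t=2,i=5
  [20] #.#.. => #  t=0,i=7
  [19] #..## => .  t=3,i=1
  [18] #..#. => .  t=3,i=5
  [17] #...# => #  t=1,i=2
  [16] #.... => .  t=0,i=9
  [15] .#### => .  t=0,i=1
  [14] .###. => #  t=3,i=10
  [13] .##.# => #  t=1,i=5
  [12] .##.. => #  t=1,i=0
  [11] .#.## => .  t=2,i=8
  [10] .#.#. => #  t=2,i=6
  [9] .#..# => #  t=3,i=7
  [8] .#... => .  t=0,i=8
  [7] ..### => #  t=0,i=0
  [6] ..##. => .  t=1,i=4
  [5] ..#.# => .  t=4,i=7
  [4] ..#.. => .  t=3,i=6
  [3] ...## => #  t=0,i=11
  [2] ...#. => .  t=4,i=2
  [1] ....# => .  t=0,i=10
  [0] ..... => #  t=5,i=2
  bits 01101001010100100111011010001001 = 1767011977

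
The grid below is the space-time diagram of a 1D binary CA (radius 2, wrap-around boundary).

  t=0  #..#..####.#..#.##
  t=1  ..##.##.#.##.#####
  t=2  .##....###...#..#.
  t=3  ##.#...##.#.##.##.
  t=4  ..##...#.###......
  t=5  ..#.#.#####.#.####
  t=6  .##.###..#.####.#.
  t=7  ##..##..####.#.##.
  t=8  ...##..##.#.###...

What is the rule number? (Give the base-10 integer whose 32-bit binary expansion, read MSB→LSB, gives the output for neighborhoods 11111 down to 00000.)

  [31] ##### => .  t=1,i=15
  [30] ####. => #  t=0,i=8
  [29] ###.# => .  t=0,i=9
  [28] ###.. => .  t=0,i=0
  [27] ##.## => .  t=1,i=4
  [26] ##.#. => #  t=0,i=10
  [25] ##..# => .  t=0,i=1
  [24] ##... => #  t=2,i=3
  [23] #.### => #  t=0,i=16
  [22] #.##. => .  t=1,i=5
  [21] #.#.# => #  t=1,i=8
  [20] #.#.. => #  t=0,i=11
  [19] #..## => #  t=0,i=5
  [18] #..#. => #  t=0,i=2
  [17] #...# => .  t=2,i=11
  [16] #.... => .  t=2,i=4
  [15] .#### => .  t=0,i=7
  [14] .###. => #  t=0,i=17
  [13] .##.# => .  t=1,i=3
  [12] .##.. => .  t=2,i=2
  [11] .#.## => #  t=0,i=15
  [10] .#.#. => .  t=5,i=3
  [9] .#..# => .  t=0,i=4
  [8] .#... => .  t=3,i=4
  [7] ..### => #  t=0,i=6
  [6] ..##. => #  t=1,i=2
  [5] ..#.# => #  t=0,i=14
  [4] ..#.. => #  t=0,i=3
  [3] ...## => .  t=2,i=6
  [2] ...#. => #  t=2,i=12
  [1] ....# => .  t=2,i=5
  [0] ..... => #  t=4,i=14
  bits 01000101101111000100100011110101 = 1169967349

1169967349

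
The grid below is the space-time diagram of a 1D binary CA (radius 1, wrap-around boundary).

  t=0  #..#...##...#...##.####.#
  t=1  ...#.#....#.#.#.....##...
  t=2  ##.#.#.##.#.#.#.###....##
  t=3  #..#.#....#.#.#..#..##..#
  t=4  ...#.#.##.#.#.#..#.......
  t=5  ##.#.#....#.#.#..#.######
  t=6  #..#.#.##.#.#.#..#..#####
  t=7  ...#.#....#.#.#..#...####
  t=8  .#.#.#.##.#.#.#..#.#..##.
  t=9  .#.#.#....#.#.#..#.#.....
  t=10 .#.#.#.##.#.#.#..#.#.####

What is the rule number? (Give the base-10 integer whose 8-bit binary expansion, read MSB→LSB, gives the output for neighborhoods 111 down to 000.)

  [7] ### => #  t=0,i=20
  [6] ##. => .  t=0,i=0
  [5] #.# => .  t=0,i=18
  [4] #.. => .  t=0,i=1
  [3] .## => .  t=0,i=7
  [2] .#. => #  t=0,i=3
  [1] ..# => .  t=0,i=2
  [0] ... => #  t=0,i=5
  bits 10000101 = 133

133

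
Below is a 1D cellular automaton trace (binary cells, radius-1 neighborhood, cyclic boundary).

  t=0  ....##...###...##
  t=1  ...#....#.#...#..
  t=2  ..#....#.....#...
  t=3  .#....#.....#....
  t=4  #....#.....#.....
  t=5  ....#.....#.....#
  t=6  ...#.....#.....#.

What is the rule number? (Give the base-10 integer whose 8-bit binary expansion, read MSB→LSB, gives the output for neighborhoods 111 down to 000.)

130

  nb ###: next=#  (t=0,i=10, bit7=1)
  nb ##.: next=.  (t=0,i=5, bit6=0)
  nb #.#: next=.  (t=1,i=9, bit5=0)
  nb #..: next=.  (t=0,i=0, bit4=0)
  nb .##: next=.  (t=0,i=4, bit3=0)
  nb .#.: next=.  (t=1,i=3, bit2=0)
  nb ..#: next=#  (t=0,i=3, bit1=1)
  nb ...: next=.  (t=0,i=1, bit0=0)
  bits 10000010 = 130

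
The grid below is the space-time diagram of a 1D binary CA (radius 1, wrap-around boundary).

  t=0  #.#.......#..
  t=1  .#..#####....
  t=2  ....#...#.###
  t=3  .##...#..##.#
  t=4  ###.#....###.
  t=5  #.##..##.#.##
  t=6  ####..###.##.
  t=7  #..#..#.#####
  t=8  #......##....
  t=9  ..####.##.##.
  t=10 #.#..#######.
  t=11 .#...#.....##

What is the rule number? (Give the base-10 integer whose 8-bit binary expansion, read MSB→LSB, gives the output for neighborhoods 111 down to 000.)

105

  ### -> .   bit 7 = 0  t=1,i=5
  ##. -> #   bit 6 = 1  t=1,i=8
  #.# -> #   bit 5 = 1  t=0,i=1
  #.. -> .   bit 4 = 0  t=0,i=3
  .## -> #   bit 3 = 1  t=1,i=4
  .#. -> .   bit 2 = 0  t=0,i=0
  ..# -> .   bit 1 = 0  t=0,i=9
  ... -> #   bit 0 = 1  t=0,i=4
  bits 01101001 = 105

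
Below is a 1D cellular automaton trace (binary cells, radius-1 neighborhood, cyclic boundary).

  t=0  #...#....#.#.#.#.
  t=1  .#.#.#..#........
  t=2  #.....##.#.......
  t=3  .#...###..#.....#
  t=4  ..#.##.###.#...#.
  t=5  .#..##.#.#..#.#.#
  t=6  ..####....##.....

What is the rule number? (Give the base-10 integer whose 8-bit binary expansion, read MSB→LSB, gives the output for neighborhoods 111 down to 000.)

90

  nb ###: next=.  (t=3,i=6, bit7=0)
  nb ##.: next=#  (t=2,i=7, bit6=1)
  nb #.#: next=.  (t=0,i=10, bit5=0)
  nb #..: next=#  (t=0,i=1, bit4=1)
  nb .##: next=#  (t=2,i=6, bit3=1)
  nb .#.: next=.  (t=0,i=0, bit2=0)
  nb ..#: next=#  (t=0,i=3, bit1=1)
  nb ...: next=.  (t=0,i=2, bit0=0)
  bits 01011010 = 90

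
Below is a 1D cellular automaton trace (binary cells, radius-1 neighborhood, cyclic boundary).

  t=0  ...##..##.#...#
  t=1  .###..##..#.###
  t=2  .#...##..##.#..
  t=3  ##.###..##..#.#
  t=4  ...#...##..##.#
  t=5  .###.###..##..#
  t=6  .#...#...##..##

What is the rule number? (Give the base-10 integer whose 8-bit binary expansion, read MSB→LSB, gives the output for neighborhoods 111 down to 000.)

15

  nb ###: next=.  (t=1,i=2, bit7=0)
  nb ##.: next=.  (t=0,i=4, bit6=0)
  nb #.#: next=.  (t=0,i=9, bit5=0)
  nb #..: next=.  (t=0,i=0, bit4=0)
  nb .##: next=#  (t=0,i=3, bit3=1)
  nb .#.: next=#  (t=0,i=10, bit2=1)
  nb ..#: next=#  (t=0,i=2, bit1=1)
  nb ...: next=#  (t=0,i=1, bit0=1)
  bits 00001111 = 15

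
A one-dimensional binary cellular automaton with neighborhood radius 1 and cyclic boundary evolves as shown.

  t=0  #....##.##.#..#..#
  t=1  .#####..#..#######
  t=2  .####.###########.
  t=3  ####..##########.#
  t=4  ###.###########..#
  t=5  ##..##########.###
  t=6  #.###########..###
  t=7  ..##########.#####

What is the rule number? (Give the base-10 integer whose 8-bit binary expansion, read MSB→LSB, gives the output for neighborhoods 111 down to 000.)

  ###|#  b7=1 t=1,i=2
  ##.|.  b6=0 t=0,i=0
  #.#|.  b5=0 t=0,i=7
  #..|#  b4=1 t=0,i=1
  .##|#  b3=1 t=0,i=5
  .#.|#  b2=1 t=0,i=11
  ..#|#  b1=1 t=0,i=4
  ...|#  b0=1 t=0,i=2
  bits 10011111 = 159

159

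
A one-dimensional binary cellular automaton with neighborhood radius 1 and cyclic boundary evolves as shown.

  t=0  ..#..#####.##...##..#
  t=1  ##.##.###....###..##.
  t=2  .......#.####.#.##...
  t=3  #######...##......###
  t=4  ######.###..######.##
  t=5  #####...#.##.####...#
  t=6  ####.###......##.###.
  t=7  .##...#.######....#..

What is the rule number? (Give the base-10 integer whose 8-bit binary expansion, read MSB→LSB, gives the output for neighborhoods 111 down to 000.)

  [7] ### => #  t=0,i=6
  [6] ##. => .  t=0,i=9
  [5] #.# => .  t=0,i=10
  [4] #.. => #  t=0,i=0
  [3] .## => .  t=0,i=5
  [2] .#. => .  t=0,i=2
  [1] ..# => #  t=0,i=1
  [0] ... => #  t=0,i=14
  bits 10010011 = 147

147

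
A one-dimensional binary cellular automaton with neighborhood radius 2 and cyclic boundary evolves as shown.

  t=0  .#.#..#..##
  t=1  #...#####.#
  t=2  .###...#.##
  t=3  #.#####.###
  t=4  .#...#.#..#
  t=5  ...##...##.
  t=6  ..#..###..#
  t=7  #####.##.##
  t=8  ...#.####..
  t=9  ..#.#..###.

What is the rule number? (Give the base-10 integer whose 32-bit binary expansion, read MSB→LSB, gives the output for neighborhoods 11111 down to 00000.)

  [31] ##### => .  t=1,i=6
  [30] ####. => #  t=1,i=7
  [29] ###.# => .  t=1,i=8
  [28] ###.. => #  t=2,i=3
  [27] ##.## => #  t=1,i=9
  [26] ##.#. => #  t=0,i=0
  [25] ##..# => .  t=6,i=8
  [24] ##... => #  t=1,i=1
  [23] #.### => .  t=2,i=1
  [22] #.##. => #  t=1,i=10
  [21] #.#.# => .  t=0,i=1
  [20] #.#.. => .  t=0,i=3
  [19] #..## => #  t=0,i=8
  [18] #..#. => #  t=0,i=5
  [17] #...# => #  t=1,i=2
  [16] #.... => .  t=5,i=0
  [15] .#### => .  t=1,i=5
  [14] .###. => #  t=2,i=2
  [13] .##.# => #  t=0,i=10
  [12] .##.. => .  t=1,i=0
  [11] .#.## => #  t=2,i=8
  [10] .#.#. => .  t=0,i=2
  [9] .#..# => #  t=0,i=4
  [8] .#... => .  t=4,i=2
  [7] ..### => .  t=1,i=4
  [6] ..##. => .  t=0,i=9
  [5] ..#.# => .  t=2,i=7
  [4] ..#.. => #  t=0,i=6
  [3] ...## => #  t=1,i=3
  [2] ...#. => #  t=2,i=6
  [1] ....# => .  t=5,i=1
  [0] ..... => .  t=8,i=0
  bits 01011101010011100110101000011100 = 1565420060

1565420060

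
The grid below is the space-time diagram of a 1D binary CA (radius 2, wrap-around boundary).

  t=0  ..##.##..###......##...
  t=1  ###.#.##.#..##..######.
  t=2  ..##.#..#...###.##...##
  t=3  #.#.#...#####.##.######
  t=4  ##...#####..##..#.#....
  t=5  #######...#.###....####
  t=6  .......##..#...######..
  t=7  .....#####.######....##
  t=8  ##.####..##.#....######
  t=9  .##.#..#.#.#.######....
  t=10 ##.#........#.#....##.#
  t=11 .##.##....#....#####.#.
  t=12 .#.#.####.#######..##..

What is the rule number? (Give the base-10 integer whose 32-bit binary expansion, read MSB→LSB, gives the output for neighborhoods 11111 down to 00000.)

  [31] ##### => .  t=1,i=18
  [30] ####. => .  t=1,i=20
  [29] ###.# => #  t=1,i=2
  [28] ###.. => .  t=0,i=11
  [27] ##.## => #  t=0,i=4
  [26] ##.#. => #  t=1,i=3
  [25] ##..# => #  t=0,i=7
  [24] ##... => #  t=0,i=12
  [23] #.### => .  t=1,i=0
  [22] #.##. => .  t=0,i=5
  [21] #.#.# => .  t=1,i=4
  [20] #.#.. => .  t=1,i=9
  [19] #..## => .  t=0,i=8
  [18] #..#. => .  t=2,i=7
  [17] #...# => #  t=2,i=10
  [16] #.... => #  t=0,i=13
  [15] .#### => #  t=1,i=17
  [14] .###. => .  t=0,i=10
  [13] .##.# => .  t=0,i=3
  [12] .##.. => #  t=0,i=6
  [11] .#.## => #  t=1,i=5
  [10] .#.#. => .  t=3,i=3
  [9] .#..# => .  t=1,i=10
  [8] .#... => #  t=2,i=9
  [7] ..### => #  t=0,i=9
  [6] ..##. => #  t=0,i=2
  [5] ..#.# => .  t=4,i=16
  [4] ..#.. => #  t=2,i=8
  [3] ...## => #  t=0,i=1
  [2] ...#. => .  t=5,i=9
  [1] ....# => #  t=0,i=0
  [0] ..... => .  t=0,i=14
  bits 00101111000000111001100111011010 = 788765146

788765146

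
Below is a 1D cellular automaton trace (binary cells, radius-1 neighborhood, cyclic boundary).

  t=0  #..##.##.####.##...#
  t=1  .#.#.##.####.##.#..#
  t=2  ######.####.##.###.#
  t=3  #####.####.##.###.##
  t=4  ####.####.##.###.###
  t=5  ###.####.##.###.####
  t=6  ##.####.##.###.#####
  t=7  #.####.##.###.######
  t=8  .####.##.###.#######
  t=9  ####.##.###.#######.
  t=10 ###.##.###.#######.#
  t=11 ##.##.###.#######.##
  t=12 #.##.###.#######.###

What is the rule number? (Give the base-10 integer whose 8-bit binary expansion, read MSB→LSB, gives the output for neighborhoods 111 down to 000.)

188

  ###|#  b7=1 t=0,i=10
  ##.|.  b6=0 t=0,i=0
  #.#|#  b5=1 t=0,i=5
  #..|#  b4=1 t=0,i=1
  .##|#  b3=1 t=0,i=3
  .#.|#  b2=1 t=1,i=1
  ..#|.  b1=0 t=0,i=2
  ...|.  b0=0 t=0,i=17
  bits 10111100 = 188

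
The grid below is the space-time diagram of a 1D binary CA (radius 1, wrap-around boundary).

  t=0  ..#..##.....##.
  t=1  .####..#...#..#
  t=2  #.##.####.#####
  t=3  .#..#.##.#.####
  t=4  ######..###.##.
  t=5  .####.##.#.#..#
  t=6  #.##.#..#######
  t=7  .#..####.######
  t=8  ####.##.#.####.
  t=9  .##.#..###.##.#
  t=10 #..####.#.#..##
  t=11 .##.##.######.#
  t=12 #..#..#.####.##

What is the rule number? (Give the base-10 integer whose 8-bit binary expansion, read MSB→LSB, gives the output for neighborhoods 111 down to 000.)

  [7] ### => #  t=1,i=2
  [6] ##. => .  t=0,i=6
  [5] #.# => #  t=1,i=0
  [4] #.. => #  t=0,i=3
  [3] .## => .  t=0,i=5
  [2] .#. => #  t=0,i=2
  [1] ..# => #  t=0,i=1
  [0] ... => .  t=0,i=0
  bits 10110110 = 182

182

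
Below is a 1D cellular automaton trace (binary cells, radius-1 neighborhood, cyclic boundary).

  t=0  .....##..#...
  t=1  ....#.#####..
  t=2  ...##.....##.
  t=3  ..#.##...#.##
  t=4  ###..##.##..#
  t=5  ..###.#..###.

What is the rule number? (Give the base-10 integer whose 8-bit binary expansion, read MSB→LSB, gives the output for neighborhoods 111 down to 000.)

86

  ###|.  b7=0 t=1,i=7
  ##.|#  b6=1 t=0,i=6
  #.#|.  b5=0 t=1,i=5
  #..|#  b4=1 t=0,i=7
  .##|.  b3=0 t=0,i=5
  .#.|#  b2=1 t=0,i=9
  ..#|#  b1=1 t=0,i=4
  ...|.  b0=0 t=0,i=0
  bits 01010110 = 86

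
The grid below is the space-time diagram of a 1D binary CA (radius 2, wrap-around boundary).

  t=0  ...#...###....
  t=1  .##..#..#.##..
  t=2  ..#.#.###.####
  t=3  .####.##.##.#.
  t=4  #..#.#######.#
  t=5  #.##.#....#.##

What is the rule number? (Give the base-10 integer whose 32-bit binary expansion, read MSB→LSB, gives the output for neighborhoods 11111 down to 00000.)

1307538982

  [31] ##### => .  t=4,i=7
  [30] ####. => #  t=2,i=12
  [29] ###.# => .  t=2,i=8
  [28] ###.. => .  t=0,i=9
  [27] ##.## => #  t=2,i=9
  [26] ##.#. => #  t=3,i=11
  [25] ##..# => .  t=1,i=3
  [24] ##... => #  t=0,i=10
  [23] #.### => #  t=2,i=6
  [22] #.##. => #  t=1,i=10
  [21] #.#.# => #  t=2,i=4
  [20] #.#.. => .  t=3,i=12
  [19] #..## => #  t=3,i=0
  [18] #..#. => #  t=1,i=4
  [17] #...# => #  t=0,i=5
  [16] #.... => #  t=0,i=11
  [15] .#### => .  t=2,i=11
  [14] .###. => #  t=0,i=8
  [13] .##.# => #  t=3,i=7
  [12] .##.. => #  t=1,i=2
  [11] .#.## => .  t=1,i=9
  [10] .#.#. => #  t=2,i=3
  [9] .#..# => #  t=1,i=6
  [8] .#... => .  t=0,i=4
  [7] ..### => .  t=0,i=7
  [6] ..##. => .  t=1,i=1
  [5] ..#.# => #  t=1,i=8
  [4] ..#.. => .  t=0,i=3
  [3] ...## => .  t=0,i=6
  [2] ...#. => #  t=0,i=2
  [1] ....# => #  t=0,i=1
  [0] ..... => .  t=0,i=0
  bits 01001101111011110111011000100110 = 1307538982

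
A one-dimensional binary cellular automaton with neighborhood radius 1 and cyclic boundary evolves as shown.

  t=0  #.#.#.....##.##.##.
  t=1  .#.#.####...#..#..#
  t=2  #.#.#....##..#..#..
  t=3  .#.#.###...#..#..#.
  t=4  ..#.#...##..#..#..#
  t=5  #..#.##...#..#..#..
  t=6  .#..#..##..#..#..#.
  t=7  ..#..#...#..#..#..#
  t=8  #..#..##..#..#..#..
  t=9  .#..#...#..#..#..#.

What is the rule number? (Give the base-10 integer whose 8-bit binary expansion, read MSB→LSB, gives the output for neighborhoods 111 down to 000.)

  [7] ### => .  t=1,i=6
  [6] ##. => .  t=0,i=11
  [5] #.# => #  t=0,i=1
  [4] #.. => #  t=0,i=5
  [3] .## => .  t=0,i=10
  [2] .#. => .  t=0,i=0
  [1] ..# => .  t=0,i=9
  [0] ... => #  t=0,i=6
  bits 00110001 = 49

49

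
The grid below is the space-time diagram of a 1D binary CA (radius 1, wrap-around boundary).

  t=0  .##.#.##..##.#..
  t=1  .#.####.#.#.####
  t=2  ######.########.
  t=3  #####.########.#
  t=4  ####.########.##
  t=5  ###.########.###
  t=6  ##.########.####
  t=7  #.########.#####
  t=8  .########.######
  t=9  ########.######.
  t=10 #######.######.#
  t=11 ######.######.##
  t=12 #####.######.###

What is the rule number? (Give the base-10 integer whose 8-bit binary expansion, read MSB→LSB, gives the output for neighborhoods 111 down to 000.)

189

  ### -> #   bit 7 = 1  t=1,i=4
  ##. -> .   bit 6 = 0  t=0,i=2
  #.# -> #   bit 5 = 1  t=0,i=3
  #.. -> #   bit 4 = 1  t=0,i=8
  .## -> #   bit 3 = 1  t=0,i=1
  .#. -> #   bit 2 = 1  t=0,i=4
  ..# -> .   bit 1 = 0  t=0,i=0
  ... -> #   bit 0 = 1  t=0,i=15
  bits 10111101 = 189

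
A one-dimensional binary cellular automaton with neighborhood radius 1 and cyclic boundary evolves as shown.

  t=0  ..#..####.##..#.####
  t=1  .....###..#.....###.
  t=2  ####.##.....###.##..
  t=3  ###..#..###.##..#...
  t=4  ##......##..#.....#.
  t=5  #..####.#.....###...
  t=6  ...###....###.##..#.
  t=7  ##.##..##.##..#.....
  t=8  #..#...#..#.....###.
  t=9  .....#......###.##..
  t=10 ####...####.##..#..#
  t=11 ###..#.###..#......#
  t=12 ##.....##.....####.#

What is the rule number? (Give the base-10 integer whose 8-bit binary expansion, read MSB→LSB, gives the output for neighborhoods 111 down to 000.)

137

  ###|#  b7=1 t=0,i=6
  ##.|.  b6=0 t=0,i=8
  #.#|.  b5=0 t=0,i=9
  #..|.  b4=0 t=0,i=0
  .##|#  b3=1 t=0,i=5
  .#.|.  b2=0 t=0,i=2
  ..#|.  b1=0 t=0,i=1
  ...|#  b0=1 t=1,i=0
  bits 10001001 = 137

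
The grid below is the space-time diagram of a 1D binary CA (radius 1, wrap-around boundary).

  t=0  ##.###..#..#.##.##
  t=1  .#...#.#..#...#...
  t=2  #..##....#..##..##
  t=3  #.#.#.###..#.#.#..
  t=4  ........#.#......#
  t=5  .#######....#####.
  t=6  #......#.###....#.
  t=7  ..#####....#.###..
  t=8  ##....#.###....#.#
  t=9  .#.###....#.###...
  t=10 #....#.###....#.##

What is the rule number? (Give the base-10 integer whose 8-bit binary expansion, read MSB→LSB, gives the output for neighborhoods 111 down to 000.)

  nb ###: next=.  (t=0,i=0, bit7=0)
  nb ##.: next=#  (t=0,i=1, bit6=1)
  nb #.#: next=.  (t=0,i=2, bit5=0)
  nb #..: next=.  (t=0,i=6, bit4=0)
  nb .##: next=.  (t=0,i=3, bit3=0)
  nb .#.: next=.  (t=0,i=8, bit2=0)
  nb ..#: next=#  (t=0,i=7, bit1=1)
  nb ...: next=#  (t=1,i=3, bit0=1)
  bits 01000011 = 67

67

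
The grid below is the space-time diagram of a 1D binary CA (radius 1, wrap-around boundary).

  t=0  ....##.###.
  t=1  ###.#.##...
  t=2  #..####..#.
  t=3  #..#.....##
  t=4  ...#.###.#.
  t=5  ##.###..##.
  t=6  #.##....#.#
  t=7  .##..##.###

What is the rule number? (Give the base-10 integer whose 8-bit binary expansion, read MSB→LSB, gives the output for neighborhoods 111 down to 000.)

45

  [7] ### => .  t=0,i=8
  [6] ##. => .  t=0,i=5
  [5] #.# => #  t=0,i=6
  [4] #.. => .  t=0,i=10
  [3] .## => #  t=0,i=4
  [2] .#. => #  t=1,i=4
  [1] ..# => .  t=0,i=3
  [0] ... => #  t=0,i=0
  bits 00101101 = 45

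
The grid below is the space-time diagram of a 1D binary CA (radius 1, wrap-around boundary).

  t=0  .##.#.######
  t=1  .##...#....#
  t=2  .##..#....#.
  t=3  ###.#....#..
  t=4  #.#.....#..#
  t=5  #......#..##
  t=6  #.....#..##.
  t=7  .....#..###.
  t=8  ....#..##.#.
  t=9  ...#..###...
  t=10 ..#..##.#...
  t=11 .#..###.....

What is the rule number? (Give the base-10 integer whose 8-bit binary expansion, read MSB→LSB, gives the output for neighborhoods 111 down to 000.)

74

  ### -> .   bit 7 = 0  t=0,i=7
  ##. -> #   bit 6 = 1  t=0,i=2
  #.# -> .   bit 5 = 0  t=0,i=0
  #.. -> .   bit 4 = 0  t=1,i=3
  .## -> #   bit 3 = 1  t=0,i=1
  .#. -> .   bit 2 = 0  t=0,i=4
  ..# -> #   bit 1 = 1  t=1,i=5
  ... -> .   bit 0 = 0  t=1,i=4
  bits 01001010 = 74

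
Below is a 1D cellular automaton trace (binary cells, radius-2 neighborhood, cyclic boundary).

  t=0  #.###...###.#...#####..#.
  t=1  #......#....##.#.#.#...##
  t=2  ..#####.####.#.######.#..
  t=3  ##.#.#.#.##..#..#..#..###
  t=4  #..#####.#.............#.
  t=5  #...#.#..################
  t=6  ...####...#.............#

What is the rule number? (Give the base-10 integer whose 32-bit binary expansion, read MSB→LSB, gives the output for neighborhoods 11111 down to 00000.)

  nb #####: next=.  (t=0,i=18, bit31=0)
  nb ####.: next=#  (t=0,i=19, bit30=1)
  nb ###.#: next=.  (t=0,i=10, bit29=0)
  nb ###..: next=.  (t=0,i=4, bit28=0)
  nb ##.##: next=#  (t=2,i=7, bit27=1)
  nb ##.#.: next=.  (t=0,i=11, bit26=0)
  nb ##..#: next=.  (t=0,i=21, bit25=0)
  nb ##...: next=.  (t=0,i=5, bit24=0)
  nb #.###: next=.  (t=0,i=2, bit23=0)
  nb #.##.: next=#  (t=3,i=9, bit22=1)
  nb #.#.#: next=#  (t=0,i=0, bit21=1)
  nb #.#..: next=#  (t=0,i=12, bit20=1)
  nb #..##: next=.  (t=3,i=21, bit19=0)
  nb #..#.: next=.  (t=0,i=22, bit18=0)
  nb #...#: next=.  (t=0,i=6, bit17=0)
  nb #....: next=#  (t=1,i=2, bit16=1)
  nb .####: next=#  (t=0,i=17, bit15=1)
  nb .###.: next=.  (t=0,i=3, bit14=0)
  nb .##.#: next=#  (t=1,i=13, bit13=1)
  nb .##..: next=.  (t=3,i=10, bit12=0)
  nb .#.##: next=.  (t=0,i=1, bit11=0)
  nb .#.#.: next=#  (t=0,i=24, bit10=1)
  nb .#..#: next=.  (t=3,i=14, bit9=0)
  nb .#...: next=#  (t=0,i=13, bit8=1)
  nb ..###: next=.  (t=0,i=8, bit7=0)
  nb ..##.: next=.  (t=1,i=12, bit6=0)
  nb ..#.#: next=#  (t=0,i=23, bit5=1)
  nb ..#..: next=.  (t=1,i=7, bit4=0)
  nb ...##: next=#  (t=0,i=7, bit3=1)
  nb ...#.: next=#  (t=1,i=6, bit2=1)
  nb ....#: next=#  (t=1,i=5, bit1=1)
  nb .....: next=#  (t=1,i=3, bit0=1)
  bits 01001000011100011010010100101111 = 1215407407

1215407407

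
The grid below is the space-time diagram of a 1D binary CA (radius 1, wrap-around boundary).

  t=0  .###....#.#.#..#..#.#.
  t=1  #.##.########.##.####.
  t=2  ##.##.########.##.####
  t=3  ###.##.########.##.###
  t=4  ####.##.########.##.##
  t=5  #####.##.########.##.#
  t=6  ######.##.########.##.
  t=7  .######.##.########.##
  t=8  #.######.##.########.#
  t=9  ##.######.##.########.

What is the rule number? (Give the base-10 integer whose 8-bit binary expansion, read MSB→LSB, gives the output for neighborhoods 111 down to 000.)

231

  ### -> #   bit 7 = 1  t=0,i=2
  ##. -> #   bit 6 = 1  t=0,i=3
  #.# -> #   bit 5 = 1  t=0,i=9
  #.. -> .   bit 4 = 0  t=0,i=4
  .## -> .   bit 3 = 0  t=0,i=1
  .#. -> #   bit 2 = 1  t=0,i=8
  ..# -> #   bit 1 = 1  t=0,i=0
  ... -> #   bit 0 = 1  t=0,i=5
  bits 11100111 = 231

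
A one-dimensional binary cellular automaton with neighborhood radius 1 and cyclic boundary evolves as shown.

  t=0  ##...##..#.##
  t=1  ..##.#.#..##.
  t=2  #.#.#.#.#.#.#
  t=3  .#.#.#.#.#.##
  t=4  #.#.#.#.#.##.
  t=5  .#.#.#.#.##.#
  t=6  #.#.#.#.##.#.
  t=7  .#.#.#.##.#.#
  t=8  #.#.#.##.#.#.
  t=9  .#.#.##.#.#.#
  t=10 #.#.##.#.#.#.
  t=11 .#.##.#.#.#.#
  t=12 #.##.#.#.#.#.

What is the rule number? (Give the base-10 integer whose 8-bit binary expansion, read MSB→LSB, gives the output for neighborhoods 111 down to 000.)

  ### -> .   bit 7 = 0  t=0,i=0
  ##. -> .   bit 6 = 0  t=0,i=1
  #.# -> #   bit 5 = 1  t=0,i=10
  #.. -> #   bit 4 = 1  t=0,i=2
  .## -> #   bit 3 = 1  t=0,i=5
  .#. -> .   bit 2 = 0  t=0,i=9
  ..# -> .   bit 1 = 0  t=0,i=4
  ... -> #   bit 0 = 1  t=0,i=3
  bits 00111001 = 57

57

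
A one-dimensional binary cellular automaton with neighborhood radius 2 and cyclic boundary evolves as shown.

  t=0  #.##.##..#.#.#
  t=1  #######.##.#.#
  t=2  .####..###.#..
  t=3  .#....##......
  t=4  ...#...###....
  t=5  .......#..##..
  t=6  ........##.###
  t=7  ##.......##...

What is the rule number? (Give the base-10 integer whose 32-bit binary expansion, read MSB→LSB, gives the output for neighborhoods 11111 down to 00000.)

  ##### -> #   bit 31 = 1  t=1,i=1
  ####. -> .   bit 30 = 0  t=1,i=5
  ###.# -> .   bit 29 = 0  t=1,i=6
  ###.. -> .   bit 28 = 0  t=2,i=4
  ##.## -> #   bit 27 = 1  t=0,i=1
  ##.#. -> .   bit 26 = 0  t=1,i=10
  ##..# -> .   bit 25 = 0  t=0,i=7
  ##... -> #   bit 24 = 1  t=3,i=8
  #.### -> .   bit 23 = 0  t=1,i=13
  #.##. -> #   bit 22 = 1  t=0,i=2
  #.#.# -> #   bit 21 = 1  t=0,i=11
  #.#.. -> .   bit 20 = 0  t=2,i=11
  #..## -> #   bit 19 = 1  t=2,i=6
  #..#. -> #   bit 18 = 1  t=0,i=8
  #...# -> .   bit 17 = 0  t=2,i=13
  #.... -> #   bit 16 = 1  t=3,i=3
  .#### -> .   bit 15 = 0  t=1,i=0
  .###. -> .   bit 14 = 0  t=2,i=8
  .##.# -> #   bit 13 = 1  t=0,i=0
  .##.. -> #   bit 12 = 1  t=0,i=6
  .#.## -> .   bit 11 = 0  t=0,i=12
  .#.#. -> .   bit 10 = 0  t=0,i=10
  .#..# -> #   bit 9 = 1  t=5,i=8
  .#... -> .   bit 8 = 0  t=2,i=12
  ..### -> #   bit 7 = 1  t=2,i=1
  ..##. -> .   bit 6 = 0  t=3,i=6
  ..#.# -> #   bit 5 = 1  t=0,i=9
  ..#.. -> .   bit 4 = 0  t=3,i=1
  ...## -> .   bit 3 = 0  t=2,i=0
  ...#. -> .   bit 2 = 0  t=3,i=0
  ....# -> .   bit 1 = 0  t=3,i=4
  ..... -> .   bit 0 = 0  t=3,i=10
  bits 10001001011011010011001010100000 = 2305634976

2305634976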